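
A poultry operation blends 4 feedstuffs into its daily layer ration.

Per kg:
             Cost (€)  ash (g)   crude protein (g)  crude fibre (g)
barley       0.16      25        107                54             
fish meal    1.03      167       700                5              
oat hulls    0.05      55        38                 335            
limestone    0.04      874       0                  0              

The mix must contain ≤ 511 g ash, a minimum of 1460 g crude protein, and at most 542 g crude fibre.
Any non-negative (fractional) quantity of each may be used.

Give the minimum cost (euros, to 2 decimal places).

€2.14

This is a linear program. Let x1 = kg of barley, x2 = kg of fish meal, x3 = kg of oat hulls, x4 = kg of limestone.
min 0.16x1 + 1.03x2 + 0.05x3 + 0.04x4 with:
  25x1 + 167x2 + 55x3 + 874x4 ≤ 511   (ash)
  107x1 + 700x2 + 38x3 ≥ 1460   (crude protein)
  54x1 + 5x2 + 335x3 ≤ 542   (crude fibre)
  x1, x2, x3, x4 ≥ 0.
The cheapest feasible vertex uses only fish meal, oat hulls; barley, limestone are not used. There the crude protein and crude fibre constraints are tight.
Optimal quantities: fish meal = 2 kg, oat hulls = 1.588 kg.
Cost = 1.03·2 + 0.05·1.588 = 2.1394.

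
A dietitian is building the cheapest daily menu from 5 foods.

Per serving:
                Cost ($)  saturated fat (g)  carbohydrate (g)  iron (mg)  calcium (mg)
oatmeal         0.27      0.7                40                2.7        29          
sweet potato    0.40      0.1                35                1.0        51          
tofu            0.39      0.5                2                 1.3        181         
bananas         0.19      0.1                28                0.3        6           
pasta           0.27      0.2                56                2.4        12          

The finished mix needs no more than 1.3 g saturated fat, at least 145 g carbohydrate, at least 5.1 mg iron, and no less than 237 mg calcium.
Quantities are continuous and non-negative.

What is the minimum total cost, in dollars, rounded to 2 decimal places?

Let x1 = servings of oatmeal, x2 = servings of sweet potato, x3 = servings of tofu, x4 = servings of bananas, x5 = servings of pasta.
Minimize 0.27x1 + 0.4x2 + 0.39x3 + 0.19x4 + 0.27x5 with:
  0.7x1 + 0.1x2 + 0.5x3 + 0.1x4 + 0.2x5 ≤ 1.3   (saturated fat)
  40x1 + 35x2 + 2x3 + 28x4 + 56x5 ≥ 145   (carbohydrate)
  2.7x1 + 1x2 + 1.3x3 + 0.3x4 + 2.4x5 ≥ 5.1   (iron)
  29x1 + 51x2 + 181x3 + 6x4 + 12x5 ≥ 237   (calcium)
  x1, x2, x3, x4, x5 ≥ 0.
The optimal basis is {tofu, pasta}; oatmeal, sweet potato, bananas drop out. The carbohydrate and calcium requirements are met with equality.
Optimal quantities: tofu = 1.14 servings, pasta = 2.549 servings.
Objective = 0.39·1.14 + 0.27·2.549 = 1.1328.

$1.13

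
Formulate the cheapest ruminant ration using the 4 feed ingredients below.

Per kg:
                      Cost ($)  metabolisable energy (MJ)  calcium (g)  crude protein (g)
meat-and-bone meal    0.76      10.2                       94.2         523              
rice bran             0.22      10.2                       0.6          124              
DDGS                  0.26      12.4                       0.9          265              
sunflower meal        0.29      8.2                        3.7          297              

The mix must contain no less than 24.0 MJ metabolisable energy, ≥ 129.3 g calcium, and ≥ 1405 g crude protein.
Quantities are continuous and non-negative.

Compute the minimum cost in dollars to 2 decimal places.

$1.69

Let x1 = kg of meat-and-bone meal, x2 = kg of rice bran, x3 = kg of DDGS, x4 = kg of sunflower meal.
Minimise 0.76x1 + 0.22x2 + 0.26x3 + 0.29x4 with:
  10.2x1 + 10.2x2 + 12.4x3 + 8.2x4 ≥ 24   (metabolisable energy)
  94.2x1 + 0.6x2 + 0.9x3 + 3.7x4 ≥ 129.3   (calcium)
  523x1 + 124x2 + 265x3 + 297x4 ≥ 1405   (crude protein)
  x1, x2, x3, x4 ≥ 0.
The optimal basis is {meat-and-bone meal, sunflower meal}; rice bran, DDGS drop out. The calcium and crude protein requirements are met with equality.
Optimal quantities: meat-and-bone meal = 1.275 kg, sunflower meal = 2.485 kg.
Objective = 0.76·1.275 + 0.29·2.485 = 1.6897.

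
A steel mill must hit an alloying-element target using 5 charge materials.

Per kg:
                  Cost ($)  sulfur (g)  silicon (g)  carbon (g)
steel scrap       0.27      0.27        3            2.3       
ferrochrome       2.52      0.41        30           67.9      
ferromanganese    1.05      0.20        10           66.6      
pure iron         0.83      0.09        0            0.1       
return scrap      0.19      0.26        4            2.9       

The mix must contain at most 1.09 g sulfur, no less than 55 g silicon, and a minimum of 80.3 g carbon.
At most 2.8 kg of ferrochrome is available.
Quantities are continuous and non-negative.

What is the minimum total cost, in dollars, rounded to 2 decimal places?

$4.38

Treat it as an LP. Let x1 = kg of steel scrap, x2 = kg of ferrochrome, x3 = kg of ferromanganese, x4 = kg of pure iron, x5 = kg of return scrap.
Minimize 0.27x1 + 2.52x2 + 1.05x3 + 0.83x4 + 0.19x5 subject to:
  0.27x1 + 0.41x2 + 0.2x3 + 0.09x4 + 0.26x5 ≤ 1.09   (sulfur)
  3x1 + 30x2 + 10x3 + 4x5 ≥ 55   (silicon)
  2.3x1 + 67.9x2 + 66.6x3 + 0.1x4 + 2.9x5 ≥ 80.3   (carbon)
  x2 ≤ 2.8
  x1, x2, x3, x4, x5 ≥ 0.
The minimum-cost mix takes nothing from steel scrap, ferromanganese, pure iron — only ferrochrome, return scrap. There the sulfur and silicon constraints are tight.
That vertex is x2 = 1.614, x5 = 1.648.
Total cost: 2.52·1.614 + 0.19·1.648 = 4.3804.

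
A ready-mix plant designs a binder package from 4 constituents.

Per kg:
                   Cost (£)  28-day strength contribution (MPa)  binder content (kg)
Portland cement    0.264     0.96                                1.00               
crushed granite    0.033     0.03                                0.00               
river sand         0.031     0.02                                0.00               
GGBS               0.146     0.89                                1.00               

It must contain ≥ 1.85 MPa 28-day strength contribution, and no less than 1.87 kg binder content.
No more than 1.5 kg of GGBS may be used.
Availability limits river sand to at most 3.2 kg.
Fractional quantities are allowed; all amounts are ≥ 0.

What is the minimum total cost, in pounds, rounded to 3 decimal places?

Treat it as an LP. Let x1 = kg of Portland cement, x2 = kg of crushed granite, x3 = kg of river sand, x4 = kg of GGBS.
Minimise 0.264x1 + 0.033x2 + 0.031x3 + 0.146x4 subject to:
  0.96x1 + 0.03x2 + 0.02x3 + 0.89x4 ≥ 1.85   (28-day strength contribution)
  1x1 + 1x4 ≥ 1.87   (binder content)
  x4 ≤ 1.5
  x3 ≤ 3.2
  x1, x2, x3, x4 ≥ 0.
The cheapest feasible vertex uses only Portland cement, GGBS; crushed granite, river sand are not used. Binding constraints: 28-day strength contribution and the GGBS cap.
So Portland cement = 0.5365 kg, GGBS = 1.5 kg.
Cost = 0.264·0.5365 + 0.146·1.5 = 0.36064.

£0.361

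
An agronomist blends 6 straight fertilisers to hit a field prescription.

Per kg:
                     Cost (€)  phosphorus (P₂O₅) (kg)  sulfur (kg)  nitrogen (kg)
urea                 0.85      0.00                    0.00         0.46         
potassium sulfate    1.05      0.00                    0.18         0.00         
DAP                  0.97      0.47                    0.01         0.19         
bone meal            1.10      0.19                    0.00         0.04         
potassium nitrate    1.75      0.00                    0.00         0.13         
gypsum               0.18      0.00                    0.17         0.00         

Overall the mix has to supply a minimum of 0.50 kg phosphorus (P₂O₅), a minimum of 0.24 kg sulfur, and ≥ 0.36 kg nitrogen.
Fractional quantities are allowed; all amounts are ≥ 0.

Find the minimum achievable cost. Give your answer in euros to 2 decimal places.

Let x1 = kg of urea, x2 = kg of potassium sulfate, x3 = kg of DAP, x4 = kg of bone meal, x5 = kg of potassium nitrate, x6 = kg of gypsum.
Minimize 0.85x1 + 1.05x2 + 0.97x3 + 1.1x4 + 1.75x5 + 0.18x6 s.t.:
  0.47x3 + 0.19x4 ≥ 0.5   (phosphorus (P₂O₅))
  0.18x2 + 0.01x3 + 0.17x6 ≥ 0.24   (sulfur)
  0.46x1 + 0.19x3 + 0.04x4 + 0.13x5 ≥ 0.36   (nitrogen)
  x1, x2, x3, x4, x5, x6 ≥ 0.
The optimal basis is {urea, DAP, gypsum}; potassium sulfate, bone meal, potassium nitrate drop out. The phosphorus (P₂O₅), sulfur, nitrogen requirements are met with equality.
Optimal quantities: urea = 0.3432 kg, DAP = 1.064 kg, gypsum = 1.349 kg.
Hence cost = 0.85·0.3432 + 0.97·1.064 + 0.18·1.349 = €1.5666.

€1.57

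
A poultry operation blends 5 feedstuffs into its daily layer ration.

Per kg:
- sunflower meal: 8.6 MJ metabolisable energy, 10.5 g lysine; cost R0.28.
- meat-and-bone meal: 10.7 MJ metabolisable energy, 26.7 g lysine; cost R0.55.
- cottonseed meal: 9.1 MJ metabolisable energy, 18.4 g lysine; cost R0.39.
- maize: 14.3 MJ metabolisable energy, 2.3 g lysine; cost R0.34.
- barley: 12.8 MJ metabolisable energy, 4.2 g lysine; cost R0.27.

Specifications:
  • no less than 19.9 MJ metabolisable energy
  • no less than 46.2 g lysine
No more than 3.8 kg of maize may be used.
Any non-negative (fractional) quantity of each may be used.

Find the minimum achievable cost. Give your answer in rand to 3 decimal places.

Set it up as a linear program. Let x1 = kg of sunflower meal, x2 = kg of meat-and-bone meal, x3 = kg of cottonseed meal, x4 = kg of maize, x5 = kg of barley.
Minimize 0.28x1 + 0.55x2 + 0.39x3 + 0.34x4 + 0.27x5 s.t.:
  8.6x1 + 10.7x2 + 9.1x3 + 14.3x4 + 12.8x5 ≥ 19.9   (metabolisable energy)
  10.5x1 + 26.7x2 + 18.4x3 + 2.3x4 + 4.2x5 ≥ 46.2   (lysine)
  x4 ≤ 3.8
  x1, x2, x3, x4, x5 ≥ 0.
At the optimum only meat-and-bone meal, cottonseed meal are positive (sunflower meal, maize, barley = 0). Binding constraints: metabolisable energy and lysine.
Solving gives x2 = 1.177, x3 = 0.8026.
Objective = 0.55·1.177 + 0.39·0.8026 = 0.96036.

R0.960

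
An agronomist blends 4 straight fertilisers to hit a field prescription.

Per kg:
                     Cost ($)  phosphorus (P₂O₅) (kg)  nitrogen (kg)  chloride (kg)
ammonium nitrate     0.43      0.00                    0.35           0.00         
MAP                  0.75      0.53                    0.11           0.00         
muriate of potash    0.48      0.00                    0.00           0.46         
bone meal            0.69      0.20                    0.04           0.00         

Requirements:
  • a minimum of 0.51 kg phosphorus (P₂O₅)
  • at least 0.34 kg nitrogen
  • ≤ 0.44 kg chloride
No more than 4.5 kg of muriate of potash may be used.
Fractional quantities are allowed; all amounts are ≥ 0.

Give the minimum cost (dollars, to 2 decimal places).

$1.01

Let x1 = kg of ammonium nitrate, x2 = kg of MAP, x3 = kg of muriate of potash, x4 = kg of bone meal.
min 0.43x1 + 0.75x2 + 0.48x3 + 0.69x4 subject to:
  0.53x2 + 0.2x4 ≥ 0.51   (phosphorus (P₂O₅))
  0.35x1 + 0.11x2 + 0.04x4 ≥ 0.34   (nitrogen)
  0.46x3 ≤ 0.44   (chloride)
  x3 ≤ 4.5
  x1, x2, x3, x4 ≥ 0.
At the optimum only ammonium nitrate, MAP are positive (muriate of potash, bone meal = 0). The phosphorus (P₂O₅) and nitrogen requirements are met with equality.
Solving gives x1 = 0.669, x2 = 0.9623.
Hence cost = 0.43·0.669 + 0.75·0.9623 = $1.0094.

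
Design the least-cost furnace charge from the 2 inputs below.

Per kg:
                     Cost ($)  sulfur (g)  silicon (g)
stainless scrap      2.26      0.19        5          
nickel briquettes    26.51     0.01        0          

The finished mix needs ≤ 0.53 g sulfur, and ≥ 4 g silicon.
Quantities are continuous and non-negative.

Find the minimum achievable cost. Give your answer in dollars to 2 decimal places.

$1.81

Let x1 = kg of stainless scrap, x2 = kg of nickel briquettes.
Minimise 2.26x1 + 26.51x2 with:
  0.19x1 + 0.01x2 ≤ 0.53   (sulfur)
  5x1 ≥ 4   (silicon)
  x1, x2 ≥ 0.
The cheapest feasible vertex uses only stainless scrap; nickel briquettes is not used. The silicon requirement is met with equality.
That vertex is x1 = 0.8.
Total cost: 2.26·0.8 = 1.8080.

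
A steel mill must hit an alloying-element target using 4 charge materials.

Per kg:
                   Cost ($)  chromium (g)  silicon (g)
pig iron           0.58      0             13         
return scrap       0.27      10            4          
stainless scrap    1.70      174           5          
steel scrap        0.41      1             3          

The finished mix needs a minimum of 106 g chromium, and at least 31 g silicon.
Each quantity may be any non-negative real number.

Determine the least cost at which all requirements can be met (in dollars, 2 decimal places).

Let x1 = kg of pig iron, x2 = kg of return scrap, x3 = kg of stainless scrap, x4 = kg of steel scrap.
Minimize 0.58x1 + 0.27x2 + 1.7x3 + 0.41x4 subject to:
  10x2 + 174x3 + 1x4 ≥ 106   (chromium)
  13x1 + 4x2 + 5x3 + 3x4 ≥ 31   (silicon)
  x1, x2, x3, x4 ≥ 0.
At the optimum only pig iron, stainless scrap are positive (return scrap, steel scrap = 0). Binding constraints: chromium and silicon.
That vertex is x1 = 2.15, x3 = 0.6092.
Cost = 0.58·2.15 + 1.7·0.6092 = 2.2826.

$2.28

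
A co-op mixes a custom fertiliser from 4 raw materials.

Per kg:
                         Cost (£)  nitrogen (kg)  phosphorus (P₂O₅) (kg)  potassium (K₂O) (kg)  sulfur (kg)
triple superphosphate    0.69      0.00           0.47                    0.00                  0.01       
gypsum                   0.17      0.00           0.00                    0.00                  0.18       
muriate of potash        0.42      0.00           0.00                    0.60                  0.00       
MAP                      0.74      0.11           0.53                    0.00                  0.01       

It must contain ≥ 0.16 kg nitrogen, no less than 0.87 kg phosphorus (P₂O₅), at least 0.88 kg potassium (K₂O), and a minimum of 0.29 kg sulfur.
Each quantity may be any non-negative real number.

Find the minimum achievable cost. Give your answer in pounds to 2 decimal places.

£2.09

Let x1 = kg of triple superphosphate, x2 = kg of gypsum, x3 = kg of muriate of potash, x4 = kg of MAP.
Minimize 0.69x1 + 0.17x2 + 0.42x3 + 0.74x4 with:
  0.11x4 ≥ 0.16   (nitrogen)
  0.47x1 + 0.53x4 ≥ 0.87   (phosphorus (P₂O₅))
  0.6x3 ≥ 0.88   (potassium (K₂O))
  0.01x1 + 0.18x2 + 0.01x4 ≥ 0.29   (sulfur)
  x1, x2, x3, x4 ≥ 0.
At the optimum only gypsum, muriate of potash, MAP are positive (triple superphosphate = 0). Binding constraints: phosphorus (P₂O₅), potassium (K₂O), sulfur.
Solving gives x2 = 1.52, x3 = 1.467, x4 = 1.642.
Hence cost = 0.17·1.52 + 0.42·1.467 + 0.74·1.642 = £2.0896.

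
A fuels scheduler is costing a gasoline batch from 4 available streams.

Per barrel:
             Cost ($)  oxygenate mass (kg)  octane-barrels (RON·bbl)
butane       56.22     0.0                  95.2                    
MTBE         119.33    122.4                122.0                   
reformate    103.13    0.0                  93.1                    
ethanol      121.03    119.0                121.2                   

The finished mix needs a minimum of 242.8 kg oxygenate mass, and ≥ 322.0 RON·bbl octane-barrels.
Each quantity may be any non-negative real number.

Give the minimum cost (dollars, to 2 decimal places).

$283.95

Let x1 = barrels of butane, x2 = barrels of MTBE, x3 = barrels of reformate, x4 = barrels of ethanol.
Minimize 56.22x1 + 119.33x2 + 103.13x3 + 121.03x4 with:
  122.4x2 + 119x4 ≥ 242.8   (oxygenate mass)
  95.2x1 + 122x2 + 93.1x3 + 121.2x4 ≥ 322   (octane-barrels)
  x1, x2, x3, x4 ≥ 0.
The cheapest feasible vertex uses only butane, MTBE; reformate, ethanol are not used. The oxygenate mass and octane-barrels requirements are met with equality.
So butane = 0.84027 barrels, MTBE = 1.9837 barrels.
Cost = 56.22·0.84027 + 119.33·1.9837 = 283.9549.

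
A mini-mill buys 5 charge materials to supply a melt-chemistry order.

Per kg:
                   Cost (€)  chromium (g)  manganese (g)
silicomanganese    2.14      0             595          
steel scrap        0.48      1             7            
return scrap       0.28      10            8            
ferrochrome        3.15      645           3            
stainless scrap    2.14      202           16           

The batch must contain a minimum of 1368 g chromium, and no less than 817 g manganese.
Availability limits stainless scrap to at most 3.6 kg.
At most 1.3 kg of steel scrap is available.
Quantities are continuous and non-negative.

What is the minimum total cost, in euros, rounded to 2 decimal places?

€9.60

This is a linear program. Let x1 = kg of silicomanganese, x2 = kg of steel scrap, x3 = kg of return scrap, x4 = kg of ferrochrome, x5 = kg of stainless scrap.
Minimize 2.14x1 + 0.48x2 + 0.28x3 + 3.15x4 + 2.14x5 s.t.:
  1x2 + 10x3 + 645x4 + 202x5 ≥ 1368   (chromium)
  595x1 + 7x2 + 8x3 + 3x4 + 16x5 ≥ 817   (manganese)
  x5 ≤ 3.6
  x2 ≤ 1.3
  x1, x2, x3, x4, x5 ≥ 0.
The cheapest feasible vertex uses only silicomanganese, ferrochrome; steel scrap, return scrap, stainless scrap are not used. There the chromium and manganese constraints are tight.
Solving gives x1 = 1.362, x4 = 2.121.
Total cost: 2.14·1.362 + 3.15·2.121 = 9.5958.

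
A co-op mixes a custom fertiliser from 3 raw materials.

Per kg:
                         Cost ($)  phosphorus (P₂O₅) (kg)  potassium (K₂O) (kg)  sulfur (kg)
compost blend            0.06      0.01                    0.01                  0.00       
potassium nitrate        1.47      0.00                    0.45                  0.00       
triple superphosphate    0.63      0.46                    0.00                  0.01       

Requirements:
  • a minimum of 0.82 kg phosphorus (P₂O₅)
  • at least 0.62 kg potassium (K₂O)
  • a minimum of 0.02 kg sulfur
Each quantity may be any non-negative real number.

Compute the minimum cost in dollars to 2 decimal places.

This is a linear program. Let x1 = kg of compost blend, x2 = kg of potassium nitrate, x3 = kg of triple superphosphate.
Minimize 0.06x1 + 1.47x2 + 0.63x3 subject to:
  0.01x1 + 0.46x3 ≥ 0.82   (phosphorus (P₂O₅))
  0.01x1 + 0.45x2 ≥ 0.62   (potassium (K₂O))
  0.01x3 ≥ 0.02   (sulfur)
  x1, x2, x3 ≥ 0.
The minimum-cost mix takes nothing from compost blend — only potassium nitrate, triple superphosphate. The potassium (K₂O) and sulfur requirements are met with equality.
Solving gives x2 = 1.378, x3 = 2.
Cost = 1.47·1.378 + 0.63·2 = 3.2857.

$3.29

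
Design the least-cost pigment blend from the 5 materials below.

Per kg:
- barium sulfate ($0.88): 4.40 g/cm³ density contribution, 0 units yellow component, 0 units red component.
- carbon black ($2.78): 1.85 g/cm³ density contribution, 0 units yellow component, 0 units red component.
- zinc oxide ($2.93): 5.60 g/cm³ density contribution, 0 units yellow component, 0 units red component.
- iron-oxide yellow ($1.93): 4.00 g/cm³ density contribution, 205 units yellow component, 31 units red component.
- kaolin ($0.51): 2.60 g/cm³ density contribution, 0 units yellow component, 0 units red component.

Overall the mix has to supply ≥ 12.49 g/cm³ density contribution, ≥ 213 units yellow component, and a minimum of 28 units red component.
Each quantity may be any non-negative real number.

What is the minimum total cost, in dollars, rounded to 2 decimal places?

$3.64

Let x1 = kg of barium sulfate, x2 = kg of carbon black, x3 = kg of zinc oxide, x4 = kg of iron-oxide yellow, x5 = kg of kaolin.
Minimise 0.88x1 + 2.78x2 + 2.93x3 + 1.93x4 + 0.51x5 with:
  4.4x1 + 1.85x2 + 5.6x3 + 4x4 + 2.6x5 ≥ 12.49   (density contribution)
  205x4 ≥ 213   (yellow component)
  31x4 ≥ 28   (red component)
  x1, x2, x3, x4, x5 ≥ 0.
The optimal basis is {iron-oxide yellow, kaolin}; barium sulfate, carbon black, zinc oxide drop out. There the density contribution and yellow component constraints are tight.
Solving gives x4 = 1.039, x5 = 3.205.
Hence cost = 1.93·1.039 + 0.51·3.205 = $3.6398.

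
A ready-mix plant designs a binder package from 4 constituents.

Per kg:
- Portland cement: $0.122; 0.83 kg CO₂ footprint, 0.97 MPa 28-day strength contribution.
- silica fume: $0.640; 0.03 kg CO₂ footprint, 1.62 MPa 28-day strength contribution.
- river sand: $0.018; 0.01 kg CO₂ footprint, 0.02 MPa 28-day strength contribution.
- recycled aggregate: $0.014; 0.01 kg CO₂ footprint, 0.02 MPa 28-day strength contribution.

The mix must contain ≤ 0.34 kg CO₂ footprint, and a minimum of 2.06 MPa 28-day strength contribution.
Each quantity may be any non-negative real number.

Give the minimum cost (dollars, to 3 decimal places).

$0.717

Treat it as an LP. Let x1 = kg of Portland cement, x2 = kg of silica fume, x3 = kg of river sand, x4 = kg of recycled aggregate.
Minimise 0.122x1 + 0.64x2 + 0.018x3 + 0.014x4 subject to:
  0.83x1 + 0.03x2 + 0.01x3 + 0.01x4 ≤ 0.34   (CO₂ footprint)
  0.97x1 + 1.62x2 + 0.02x3 + 0.02x4 ≥ 2.06   (28-day strength contribution)
  x1, x2, x3, x4 ≥ 0.
The cheapest feasible vertex uses only Portland cement, silica fume; river sand, recycled aggregate are not used. There the CO₂ footprint and 28-day strength contribution constraints are tight.
Optimal quantities: Portland cement = 0.3717 kg, silica fume = 1.049 kg.
Total cost: 0.122·0.3717 + 0.64·1.049 = 0.71671.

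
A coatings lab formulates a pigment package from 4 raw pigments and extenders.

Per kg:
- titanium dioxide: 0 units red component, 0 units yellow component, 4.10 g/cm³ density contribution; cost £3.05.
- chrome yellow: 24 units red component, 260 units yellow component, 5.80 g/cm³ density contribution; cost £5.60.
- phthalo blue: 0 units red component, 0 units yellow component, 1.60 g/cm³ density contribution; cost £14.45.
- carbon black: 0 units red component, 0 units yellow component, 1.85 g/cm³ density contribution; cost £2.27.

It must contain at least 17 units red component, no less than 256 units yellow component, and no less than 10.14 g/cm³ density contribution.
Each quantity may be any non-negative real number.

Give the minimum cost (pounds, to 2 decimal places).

This is a linear program. Let x1 = kg of titanium dioxide, x2 = kg of chrome yellow, x3 = kg of phthalo blue, x4 = kg of carbon black.
Minimize 3.05x1 + 5.6x2 + 14.45x3 + 2.27x4 s.t.:
  24x2 ≥ 17   (red component)
  260x2 ≥ 256   (yellow component)
  4.1x1 + 5.8x2 + 1.6x3 + 1.85x4 ≥ 10.14   (density contribution)
  x1, x2, x3, x4 ≥ 0.
At the optimum only titanium dioxide, chrome yellow are positive (phthalo blue, carbon black = 0). Binding constraints: yellow component and density contribution.
So titanium dioxide = 1.08 kg, chrome yellow = 0.9846 kg.
Cost = 3.05·1.08 + 5.6·0.9846 = 8.8078.

£8.81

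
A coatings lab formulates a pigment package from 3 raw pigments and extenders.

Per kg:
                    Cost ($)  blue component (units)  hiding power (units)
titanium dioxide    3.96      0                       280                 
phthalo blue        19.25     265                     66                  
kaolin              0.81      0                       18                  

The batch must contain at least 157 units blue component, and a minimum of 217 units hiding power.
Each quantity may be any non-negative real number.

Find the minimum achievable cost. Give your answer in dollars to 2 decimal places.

Set it up as a linear program. Let x1 = kg of titanium dioxide, x2 = kg of phthalo blue, x3 = kg of kaolin.
Minimise 3.96x1 + 19.25x2 + 0.81x3 subject to:
  265x2 ≥ 157   (blue component)
  280x1 + 66x2 + 18x3 ≥ 217   (hiding power)
  x1, x2, x3 ≥ 0.
The minimum-cost mix takes nothing from kaolin — only titanium dioxide, phthalo blue. The blue component and hiding power requirements are met with equality.
Solving gives x1 = 0.6354, x2 = 0.5925.
Total cost: 3.96·0.6354 + 19.25·0.5925 = 13.9218.

$13.92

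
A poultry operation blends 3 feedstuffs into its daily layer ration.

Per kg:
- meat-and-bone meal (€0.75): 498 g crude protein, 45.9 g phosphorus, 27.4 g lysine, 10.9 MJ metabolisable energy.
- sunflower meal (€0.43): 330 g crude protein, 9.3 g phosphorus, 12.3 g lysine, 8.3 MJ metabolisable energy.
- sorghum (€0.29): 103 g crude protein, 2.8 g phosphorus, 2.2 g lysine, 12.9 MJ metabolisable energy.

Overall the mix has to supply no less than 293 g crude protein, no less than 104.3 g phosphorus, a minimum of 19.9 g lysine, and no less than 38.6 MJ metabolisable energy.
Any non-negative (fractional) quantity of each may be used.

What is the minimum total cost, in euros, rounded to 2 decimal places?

€1.98

This is a linear program. Let x1 = kg of meat-and-bone meal, x2 = kg of sunflower meal, x3 = kg of sorghum.
Minimize 0.75x1 + 0.43x2 + 0.29x3 s.t.:
  498x1 + 330x2 + 103x3 ≥ 293   (crude protein)
  45.9x1 + 9.3x2 + 2.8x3 ≥ 104.3   (phosphorus)
  27.4x1 + 12.3x2 + 2.2x3 ≥ 19.9   (lysine)
  10.9x1 + 8.3x2 + 12.9x3 ≥ 38.6   (metabolisable energy)
  x1, x2, x3 ≥ 0.
The minimum-cost mix takes nothing from sunflower meal — only meat-and-bone meal, sorghum. There the phosphorus and metabolisable energy constraints are tight.
That vertex is x1 = 2.203, x3 = 1.13.
Objective = 0.75·2.203 + 0.29·1.13 = 1.9800.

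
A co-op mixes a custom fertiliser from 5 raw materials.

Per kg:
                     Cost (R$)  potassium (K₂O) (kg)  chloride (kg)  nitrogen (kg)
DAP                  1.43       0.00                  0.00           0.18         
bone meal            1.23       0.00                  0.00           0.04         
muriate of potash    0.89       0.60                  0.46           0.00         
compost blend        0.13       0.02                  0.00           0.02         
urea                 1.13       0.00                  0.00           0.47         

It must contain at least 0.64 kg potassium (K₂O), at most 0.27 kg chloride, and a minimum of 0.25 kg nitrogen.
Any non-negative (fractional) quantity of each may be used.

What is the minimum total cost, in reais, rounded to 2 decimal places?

Let x1 = kg of DAP, x2 = kg of bone meal, x3 = kg of muriate of potash, x4 = kg of compost blend, x5 = kg of urea.
Minimize 1.43x1 + 1.23x2 + 0.89x3 + 0.13x4 + 1.13x5 with:
  0.6x3 + 0.02x4 ≥ 0.64   (potassium (K₂O))
  0.46x3 ≤ 0.27   (chloride)
  0.18x1 + 0.04x2 + 0.02x4 + 0.47x5 ≥ 0.25   (nitrogen)
  x1, x2, x3, x4, x5 ≥ 0.
The optimal basis is {muriate of potash, compost blend}; DAP, bone meal, urea drop out. Binding constraints: potassium (K₂O) and chloride.
That vertex is x3 = 0.587, x4 = 14.39.
Objective = 0.89·0.587 + 0.13·14.39 = 2.3931.

R$2.39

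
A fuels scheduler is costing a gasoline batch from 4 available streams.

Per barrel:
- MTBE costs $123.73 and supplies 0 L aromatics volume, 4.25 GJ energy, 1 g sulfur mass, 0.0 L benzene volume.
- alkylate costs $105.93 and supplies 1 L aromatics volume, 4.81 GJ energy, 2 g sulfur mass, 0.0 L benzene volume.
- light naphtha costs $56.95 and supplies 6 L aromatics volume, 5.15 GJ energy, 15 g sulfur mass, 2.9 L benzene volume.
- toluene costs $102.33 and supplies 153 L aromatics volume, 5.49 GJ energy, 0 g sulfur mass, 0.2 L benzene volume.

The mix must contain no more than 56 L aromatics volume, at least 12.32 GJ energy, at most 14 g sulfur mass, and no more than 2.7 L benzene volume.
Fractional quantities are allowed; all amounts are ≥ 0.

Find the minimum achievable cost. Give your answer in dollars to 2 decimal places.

$222.97

Let x1 = barrels of MTBE, x2 = barrels of alkylate, x3 = barrels of light naphtha, x4 = barrels of toluene.
min 123.73x1 + 105.93x2 + 56.95x3 + 102.33x4 with:
  1x2 + 6x3 + 153x4 ≤ 56   (aromatics volume)
  4.25x1 + 4.81x2 + 5.15x3 + 5.49x4 ≥ 12.32   (energy)
  1x1 + 2x2 + 15x3 ≤ 14   (sulfur mass)
  2.9x3 + 0.2x4 ≤ 2.7   (benzene volume)
  x1, x2, x3, x4 ≥ 0.
At the optimum only alkylate, light naphtha, toluene are positive (MTBE = 0). Binding constraints: aromatics volume, energy, sulfur mass.
So alkylate = 1.386 barrels, light naphtha = 0.7485 barrels, toluene = 0.3276 barrels.
Hence cost = 105.93·1.386 + 56.95·0.7485 + 102.33·0.3276 = $222.9694.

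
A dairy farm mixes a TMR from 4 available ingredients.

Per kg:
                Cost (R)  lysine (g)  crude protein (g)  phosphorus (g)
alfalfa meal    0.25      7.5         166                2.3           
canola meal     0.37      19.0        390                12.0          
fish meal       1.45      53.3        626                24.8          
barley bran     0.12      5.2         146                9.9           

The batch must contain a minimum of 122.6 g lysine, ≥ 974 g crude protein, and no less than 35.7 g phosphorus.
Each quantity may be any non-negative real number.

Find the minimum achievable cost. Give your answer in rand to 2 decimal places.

Treat it as an LP. Let x1 = kg of alfalfa meal, x2 = kg of canola meal, x3 = kg of fish meal, x4 = kg of barley bran.
Minimize 0.25x1 + 0.37x2 + 1.45x3 + 0.12x4 subject to:
  7.5x1 + 19x2 + 53.3x3 + 5.2x4 ≥ 122.6   (lysine)
  166x1 + 390x2 + 626x3 + 146x4 ≥ 974   (crude protein)
  2.3x1 + 12x2 + 24.8x3 + 9.9x4 ≥ 35.7   (phosphorus)
  x1, x2, x3, x4 ≥ 0.
The minimum-cost mix takes nothing from alfalfa meal, fish meal, barley bran — only canola meal. The lysine requirement is met with equality.
Solving gives x2 = 6.453.
Hence cost = 0.37·6.453 = R2.3876.

R2.39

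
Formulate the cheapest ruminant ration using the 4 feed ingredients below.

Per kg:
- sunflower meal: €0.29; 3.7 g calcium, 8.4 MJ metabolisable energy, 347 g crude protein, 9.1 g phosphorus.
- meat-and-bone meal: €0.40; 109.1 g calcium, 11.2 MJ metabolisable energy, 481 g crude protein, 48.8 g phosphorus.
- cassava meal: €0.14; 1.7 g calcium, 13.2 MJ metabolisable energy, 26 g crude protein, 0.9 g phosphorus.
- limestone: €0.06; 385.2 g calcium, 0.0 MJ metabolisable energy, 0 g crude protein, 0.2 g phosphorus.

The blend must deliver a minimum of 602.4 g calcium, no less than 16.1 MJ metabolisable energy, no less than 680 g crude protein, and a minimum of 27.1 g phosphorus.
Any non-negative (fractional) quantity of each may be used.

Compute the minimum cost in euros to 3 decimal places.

€0.638

Let x1 = kg of sunflower meal, x2 = kg of meat-and-bone meal, x3 = kg of cassava meal, x4 = kg of limestone.
Minimise 0.29x1 + 0.4x2 + 0.14x3 + 0.06x4 s.t.:
  3.7x1 + 109.1x2 + 1.7x3 + 385.2x4 ≥ 602.4   (calcium)
  8.4x1 + 11.2x2 + 13.2x3 ≥ 16.1   (metabolisable energy)
  347x1 + 481x2 + 26x3 ≥ 680   (crude protein)
  9.1x1 + 48.8x2 + 0.9x3 + 0.2x4 ≥ 27.1   (phosphorus)
  x1, x2, x3, x4 ≥ 0.
At the optimum only meat-and-bone meal, cassava meal, limestone are positive (sunflower meal = 0). Binding constraints: calcium, metabolisable energy, crude protein.
So meat-and-bone meal = 1.413 kg, cassava meal = 0.02115 kg, limestone = 1.164 kg.
Total cost: 0.4·1.413 + 0.14·0.02115 + 0.06·1.164 = 0.63800.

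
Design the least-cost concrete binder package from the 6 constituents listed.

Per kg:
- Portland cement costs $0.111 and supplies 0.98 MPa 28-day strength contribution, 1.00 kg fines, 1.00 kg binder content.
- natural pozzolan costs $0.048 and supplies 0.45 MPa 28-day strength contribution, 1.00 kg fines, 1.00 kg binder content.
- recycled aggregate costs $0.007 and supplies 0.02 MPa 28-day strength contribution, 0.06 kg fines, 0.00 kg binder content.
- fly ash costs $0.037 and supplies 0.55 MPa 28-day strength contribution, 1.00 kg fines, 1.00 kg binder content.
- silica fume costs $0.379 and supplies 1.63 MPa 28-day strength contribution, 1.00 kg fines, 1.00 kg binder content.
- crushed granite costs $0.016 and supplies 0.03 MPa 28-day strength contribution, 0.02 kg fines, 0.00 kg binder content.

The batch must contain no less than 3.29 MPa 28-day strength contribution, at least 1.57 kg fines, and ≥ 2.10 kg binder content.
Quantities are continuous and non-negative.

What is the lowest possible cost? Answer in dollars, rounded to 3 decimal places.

Let x1 = kg of Portland cement, x2 = kg of natural pozzolan, x3 = kg of recycled aggregate, x4 = kg of fly ash, x5 = kg of silica fume, x6 = kg of crushed granite.
min 0.111x1 + 0.048x2 + 0.007x3 + 0.037x4 + 0.379x5 + 0.016x6 with:
  0.98x1 + 0.45x2 + 0.02x3 + 0.55x4 + 1.63x5 + 0.03x6 ≥ 3.29   (28-day strength contribution)
  1x1 + 1x2 + 0.06x3 + 1x4 + 1x5 + 0.02x6 ≥ 1.57   (fines)
  1x1 + 1x2 + 1x4 + 1x5 ≥ 2.1   (binder content)
  x1, x2, x3, x4, x5, x6 ≥ 0.
The cheapest feasible vertex uses only fly ash; Portland cement, natural pozzolan, recycled aggregate, silica fume, crushed granite are not used. The 28-day strength contribution requirement is met with equality.
Solving gives x4 = 5.982.
Objective = 0.037·5.982 = 0.22133.

$0.221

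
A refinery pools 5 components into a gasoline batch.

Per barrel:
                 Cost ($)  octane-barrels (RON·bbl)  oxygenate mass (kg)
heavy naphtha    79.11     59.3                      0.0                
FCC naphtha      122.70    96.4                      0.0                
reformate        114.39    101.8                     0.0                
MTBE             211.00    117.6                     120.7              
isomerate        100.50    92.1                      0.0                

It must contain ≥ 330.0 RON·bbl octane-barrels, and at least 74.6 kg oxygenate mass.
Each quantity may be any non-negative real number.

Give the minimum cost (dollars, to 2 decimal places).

$411.20

Treat it as an LP. Let x1 = barrels of heavy naphtha, x2 = barrels of FCC naphtha, x3 = barrels of reformate, x4 = barrels of MTBE, x5 = barrels of isomerate.
Minimise 79.11x1 + 122.7x2 + 114.39x3 + 211x4 + 100.5x5 subject to:
  59.3x1 + 96.4x2 + 101.8x3 + 117.6x4 + 92.1x5 ≥ 330   (octane-barrels)
  120.7x4 ≥ 74.6   (oxygenate mass)
  x1, x2, x3, x4, x5 ≥ 0.
The cheapest feasible vertex uses only MTBE, isomerate; heavy naphtha, FCC naphtha, reformate are not used. There the octane-barrels and oxygenate mass constraints are tight.
Solving gives x4 = 0.61806, x5 = 2.7939.
Total cost: 211·0.61806 + 100.5·2.7939 = 411.1976.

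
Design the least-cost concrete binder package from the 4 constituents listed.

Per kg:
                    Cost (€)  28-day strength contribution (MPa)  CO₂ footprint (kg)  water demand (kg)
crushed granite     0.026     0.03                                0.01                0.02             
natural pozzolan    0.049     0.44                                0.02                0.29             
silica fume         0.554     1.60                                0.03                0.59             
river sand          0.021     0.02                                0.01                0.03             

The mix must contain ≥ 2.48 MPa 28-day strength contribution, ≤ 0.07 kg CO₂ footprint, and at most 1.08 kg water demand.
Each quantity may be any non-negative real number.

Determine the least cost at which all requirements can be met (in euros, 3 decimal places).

Let x1 = kg of crushed granite, x2 = kg of natural pozzolan, x3 = kg of silica fume, x4 = kg of river sand.
Minimize 0.026x1 + 0.049x2 + 0.554x3 + 0.021x4 with:
  0.03x1 + 0.44x2 + 1.6x3 + 0.02x4 ≥ 2.48   (28-day strength contribution)
  0.01x1 + 0.02x2 + 0.03x3 + 0.01x4 ≤ 0.07   (CO₂ footprint)
  0.02x1 + 0.29x2 + 0.59x3 + 0.03x4 ≤ 1.08   (water demand)
  x1, x2, x3, x4 ≥ 0.
The optimal basis is {natural pozzolan, silica fume}; crushed granite, river sand drop out. Binding constraints: 28-day strength contribution and water demand.
So natural pozzolan = 1.295 kg, silica fume = 1.194 kg.
Objective = 0.049·1.295 + 0.554·1.194 = 0.72493.

€0.725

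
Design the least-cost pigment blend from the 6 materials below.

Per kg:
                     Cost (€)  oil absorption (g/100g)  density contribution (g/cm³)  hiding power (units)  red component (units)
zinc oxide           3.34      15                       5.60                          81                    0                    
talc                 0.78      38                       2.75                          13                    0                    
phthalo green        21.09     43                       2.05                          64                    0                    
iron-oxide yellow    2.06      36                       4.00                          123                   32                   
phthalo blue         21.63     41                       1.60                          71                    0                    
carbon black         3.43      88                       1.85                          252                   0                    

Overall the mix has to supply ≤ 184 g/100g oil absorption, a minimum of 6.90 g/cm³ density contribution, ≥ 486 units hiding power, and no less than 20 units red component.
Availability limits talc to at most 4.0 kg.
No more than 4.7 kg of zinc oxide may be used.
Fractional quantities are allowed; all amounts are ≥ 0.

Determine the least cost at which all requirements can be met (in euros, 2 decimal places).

Treat it as an LP. Let x1 = kg of zinc oxide, x2 = kg of talc, x3 = kg of phthalo green, x4 = kg of iron-oxide yellow, x5 = kg of phthalo blue, x6 = kg of carbon black.
min 3.34x1 + 0.78x2 + 21.09x3 + 2.06x4 + 21.63x5 + 3.43x6 s.t.:
  15x1 + 38x2 + 43x3 + 36x4 + 41x5 + 88x6 ≤ 184   (oil absorption)
  5.6x1 + 2.75x2 + 2.05x3 + 4x4 + 1.6x5 + 1.85x6 ≥ 6.9   (density contribution)
  81x1 + 13x2 + 64x3 + 123x4 + 71x5 + 252x6 ≥ 486   (hiding power)
  32x4 ≥ 20   (red component)
  x2 ≤ 4
  x1 ≤ 4.7
  x1, x2, x3, x4, x5, x6 ≥ 0.
The minimum-cost mix takes nothing from zinc oxide, talc, phthalo green, phthalo blue — only iron-oxide yellow, carbon black. The density contribution and hiding power requirements are met with equality.
So iron-oxide yellow = 1.076 kg, carbon black = 1.403 kg.
Hence cost = 2.06·1.076 + 3.43·1.403 = €7.0289.

€7.03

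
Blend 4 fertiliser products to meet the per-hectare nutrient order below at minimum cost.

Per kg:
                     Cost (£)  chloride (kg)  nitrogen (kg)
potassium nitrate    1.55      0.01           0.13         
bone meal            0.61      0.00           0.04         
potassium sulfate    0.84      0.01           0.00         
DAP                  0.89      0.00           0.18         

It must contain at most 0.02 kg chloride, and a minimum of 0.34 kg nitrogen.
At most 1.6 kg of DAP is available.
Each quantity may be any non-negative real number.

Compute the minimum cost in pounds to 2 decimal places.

Let x1 = kg of potassium nitrate, x2 = kg of bone meal, x3 = kg of potassium sulfate, x4 = kg of DAP.
Minimise 1.55x1 + 0.61x2 + 0.84x3 + 0.89x4 s.t.:
  0.01x1 + 0.01x3 ≤ 0.02   (chloride)
  0.13x1 + 0.04x2 + 0.18x4 ≥ 0.34   (nitrogen)
  x4 ≤ 1.6
  x1, x2, x3, x4 ≥ 0.
The minimum-cost mix takes nothing from bone meal, potassium sulfate — only potassium nitrate, DAP. There the nitrogen and the DAP cap constraints are tight.
That vertex is x1 = 0.4, x4 = 1.6.
Cost = 1.55·0.4 + 0.89·1.6 = 2.0440.

£2.04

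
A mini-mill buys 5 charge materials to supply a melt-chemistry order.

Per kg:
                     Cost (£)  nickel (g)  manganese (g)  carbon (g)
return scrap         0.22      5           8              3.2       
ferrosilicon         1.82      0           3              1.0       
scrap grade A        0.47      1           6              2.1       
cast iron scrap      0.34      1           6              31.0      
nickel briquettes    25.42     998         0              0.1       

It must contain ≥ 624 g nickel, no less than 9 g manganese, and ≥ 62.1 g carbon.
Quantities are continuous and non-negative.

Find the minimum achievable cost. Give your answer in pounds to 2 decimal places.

£16.52

This is a linear program. Let x1 = kg of return scrap, x2 = kg of ferrosilicon, x3 = kg of scrap grade A, x4 = kg of cast iron scrap, x5 = kg of nickel briquettes.
Minimise 0.22x1 + 1.82x2 + 0.47x3 + 0.34x4 + 25.42x5 s.t.:
  5x1 + 1x3 + 1x4 + 998x5 ≥ 624   (nickel)
  8x1 + 3x2 + 6x3 + 6x4 ≥ 9   (manganese)
  3.2x1 + 1x2 + 2.1x3 + 31x4 + 0.1x5 ≥ 62.1   (carbon)
  x1, x2, x3, x4, x5 ≥ 0.
The minimum-cost mix takes nothing from return scrap, ferrosilicon, scrap grade A — only cast iron scrap, nickel briquettes. Binding constraints: nickel and carbon.
Solving gives x4 = 2.001, x5 = 0.6232.
Objective = 0.34·2.001 + 25.42·0.6232 = 16.5221.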